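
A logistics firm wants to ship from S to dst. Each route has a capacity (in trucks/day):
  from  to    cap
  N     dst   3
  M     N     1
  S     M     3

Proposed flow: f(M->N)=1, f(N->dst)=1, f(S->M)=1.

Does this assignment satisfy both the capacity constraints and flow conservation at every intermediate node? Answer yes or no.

Yes

Every edge has 0 ≤ f(e) ≤ cap(e).
At each intermediate node, inflow equals outflow.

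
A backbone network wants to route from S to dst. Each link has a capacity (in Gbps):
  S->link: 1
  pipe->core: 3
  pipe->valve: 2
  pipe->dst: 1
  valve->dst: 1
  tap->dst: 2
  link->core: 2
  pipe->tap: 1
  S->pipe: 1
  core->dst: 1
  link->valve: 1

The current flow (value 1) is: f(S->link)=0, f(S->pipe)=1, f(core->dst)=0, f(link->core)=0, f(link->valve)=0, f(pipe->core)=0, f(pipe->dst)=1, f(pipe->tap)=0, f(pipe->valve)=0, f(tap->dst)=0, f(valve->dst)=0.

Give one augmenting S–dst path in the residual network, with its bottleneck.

S->link->valve->dst, bottleneck 1

Residual along S->link->valve->dst: S->link: 1, link->valve: 1, valve->dst: 1.
Bottleneck = min = 1.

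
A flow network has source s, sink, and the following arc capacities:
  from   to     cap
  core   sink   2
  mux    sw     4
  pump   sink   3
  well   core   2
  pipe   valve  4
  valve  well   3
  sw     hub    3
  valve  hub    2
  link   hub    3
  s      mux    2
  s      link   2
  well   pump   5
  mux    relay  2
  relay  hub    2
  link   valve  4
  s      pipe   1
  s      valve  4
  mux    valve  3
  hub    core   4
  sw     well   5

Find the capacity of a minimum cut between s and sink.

Max flow = 5 (via 2 augmenting paths).
In the residual at optimum, the set reachable from s is {core, hub, link, mux, pipe, pump, relay, s, sw, valve, well}.
Cut edges: pump→sink (cap 3), core→sink (cap 2). Sum = 5.

5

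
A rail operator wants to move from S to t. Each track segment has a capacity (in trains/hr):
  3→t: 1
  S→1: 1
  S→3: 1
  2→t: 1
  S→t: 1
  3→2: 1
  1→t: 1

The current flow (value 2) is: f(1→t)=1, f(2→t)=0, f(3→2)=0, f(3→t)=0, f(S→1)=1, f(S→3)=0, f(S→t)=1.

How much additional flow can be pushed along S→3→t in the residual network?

1

Residual capacities along the path: S→3: 1, 3→t: 1.
Minimum is 1.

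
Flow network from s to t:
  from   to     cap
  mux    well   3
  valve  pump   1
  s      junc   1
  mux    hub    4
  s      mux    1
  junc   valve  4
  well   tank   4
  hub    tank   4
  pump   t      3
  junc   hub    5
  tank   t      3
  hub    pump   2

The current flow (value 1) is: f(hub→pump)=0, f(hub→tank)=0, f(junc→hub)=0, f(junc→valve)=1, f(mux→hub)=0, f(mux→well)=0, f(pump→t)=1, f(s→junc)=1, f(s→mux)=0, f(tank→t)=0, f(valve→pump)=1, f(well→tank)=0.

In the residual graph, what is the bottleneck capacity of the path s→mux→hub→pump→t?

1

Residual capacities along the path: s→mux: 1, mux→hub: 4, hub→pump: 2, pump→t: 2.
Minimum is 1.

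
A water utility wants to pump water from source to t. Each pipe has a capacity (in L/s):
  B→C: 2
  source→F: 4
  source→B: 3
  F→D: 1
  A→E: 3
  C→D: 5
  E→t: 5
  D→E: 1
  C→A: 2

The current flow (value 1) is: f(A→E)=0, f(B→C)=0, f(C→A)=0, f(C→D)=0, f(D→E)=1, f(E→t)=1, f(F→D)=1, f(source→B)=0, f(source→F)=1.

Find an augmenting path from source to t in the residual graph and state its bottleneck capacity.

Residual along source→B→C→A→E→t: source→B: 3, B→C: 2, C→A: 2, A→E: 3, E→t: 4.
Bottleneck = min = 2.

source→B→C→A→E→t, bottleneck 2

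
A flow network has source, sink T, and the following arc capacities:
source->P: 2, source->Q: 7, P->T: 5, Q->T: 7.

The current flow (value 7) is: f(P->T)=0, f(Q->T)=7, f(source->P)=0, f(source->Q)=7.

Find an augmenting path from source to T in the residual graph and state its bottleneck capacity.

Residual along source->P->T: source->P: 2, P->T: 5.
Bottleneck = min = 2.

source->P->T, bottleneck 2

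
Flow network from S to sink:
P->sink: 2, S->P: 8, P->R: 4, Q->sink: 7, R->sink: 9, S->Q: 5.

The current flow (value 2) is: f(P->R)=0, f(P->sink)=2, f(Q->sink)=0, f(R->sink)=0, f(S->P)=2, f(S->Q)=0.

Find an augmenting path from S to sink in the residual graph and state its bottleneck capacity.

S->Q->sink, bottleneck 5

Residual along S->Q->sink: S->Q: 5, Q->sink: 7.
Bottleneck = min = 5.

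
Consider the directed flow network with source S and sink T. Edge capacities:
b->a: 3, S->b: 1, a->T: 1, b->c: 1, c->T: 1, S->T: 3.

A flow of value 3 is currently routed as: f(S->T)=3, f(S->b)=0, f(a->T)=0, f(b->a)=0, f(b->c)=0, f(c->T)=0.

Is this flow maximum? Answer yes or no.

No

Residual path S->b->a->T has bottleneck 1 > 0.
Pushing 1 along it raises the flow to 4, so the given flow is not maximum.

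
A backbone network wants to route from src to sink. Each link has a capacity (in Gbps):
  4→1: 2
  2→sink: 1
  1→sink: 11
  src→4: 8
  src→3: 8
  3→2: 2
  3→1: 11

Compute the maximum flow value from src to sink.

10

Augment src→4→1→sink: bottleneck 2. Total 2.
Augment src→3→1→sink: bottleneck 8. Total 10.
No augmenting path remains in the residual graph.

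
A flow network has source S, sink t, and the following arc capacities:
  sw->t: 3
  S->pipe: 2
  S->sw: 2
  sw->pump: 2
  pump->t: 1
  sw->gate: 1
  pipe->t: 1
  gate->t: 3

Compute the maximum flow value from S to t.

3

Augment S->sw->t: bottleneck 2. Total 2.
Augment S->pipe->t: bottleneck 1. Total 3.
No augmenting path remains in the residual graph.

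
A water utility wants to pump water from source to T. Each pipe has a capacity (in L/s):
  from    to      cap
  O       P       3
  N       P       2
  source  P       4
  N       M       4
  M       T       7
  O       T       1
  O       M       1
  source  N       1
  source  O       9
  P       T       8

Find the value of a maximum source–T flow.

10

Augment source->O->T: bottleneck 1. Total 1.
Augment source->P->T: bottleneck 4. Total 5.
Augment source->N->M->T: bottleneck 1. Total 6.
Augment source->O->P->T: bottleneck 3. Total 9.
Augment source->O->M->T: bottleneck 1. Total 10.
No augmenting path remains in the residual graph.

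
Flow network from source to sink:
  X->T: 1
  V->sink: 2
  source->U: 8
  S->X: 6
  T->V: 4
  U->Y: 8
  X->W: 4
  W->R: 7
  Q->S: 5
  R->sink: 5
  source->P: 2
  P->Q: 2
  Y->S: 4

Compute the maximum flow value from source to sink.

Augment source->U->Y->S->X->W->R->sink: bottleneck 4. Total 4.
Augment source->P->Q->S->X->T->V->sink: bottleneck 1. Total 5.
No augmenting path remains in the residual graph.

5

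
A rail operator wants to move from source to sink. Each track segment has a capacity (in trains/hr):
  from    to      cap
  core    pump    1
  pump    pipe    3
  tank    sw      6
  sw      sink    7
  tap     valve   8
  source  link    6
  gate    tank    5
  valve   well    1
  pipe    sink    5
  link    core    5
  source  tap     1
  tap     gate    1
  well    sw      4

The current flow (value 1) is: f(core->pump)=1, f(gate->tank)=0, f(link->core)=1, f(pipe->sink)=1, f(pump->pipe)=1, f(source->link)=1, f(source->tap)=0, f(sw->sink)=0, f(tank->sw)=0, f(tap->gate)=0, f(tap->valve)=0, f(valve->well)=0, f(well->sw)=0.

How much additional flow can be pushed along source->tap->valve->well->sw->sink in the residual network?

Residual capacities along the path: source->tap: 1, tap->valve: 8, valve->well: 1, well->sw: 4, sw->sink: 7.
Minimum is 1.

1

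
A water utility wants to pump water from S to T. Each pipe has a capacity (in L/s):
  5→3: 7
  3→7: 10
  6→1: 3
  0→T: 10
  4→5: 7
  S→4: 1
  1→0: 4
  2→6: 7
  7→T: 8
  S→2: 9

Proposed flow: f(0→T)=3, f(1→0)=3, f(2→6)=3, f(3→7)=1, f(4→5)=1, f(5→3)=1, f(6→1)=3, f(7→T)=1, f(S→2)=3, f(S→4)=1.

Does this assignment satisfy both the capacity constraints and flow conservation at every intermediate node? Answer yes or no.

Yes

Every edge has 0 ≤ f(e) ≤ cap(e).
At each intermediate node, inflow equals outflow.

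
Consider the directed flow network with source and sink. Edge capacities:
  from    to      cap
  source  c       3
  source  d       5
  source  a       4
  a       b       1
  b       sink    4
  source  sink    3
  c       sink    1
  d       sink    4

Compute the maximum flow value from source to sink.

Augment source→sink: bottleneck 3. Total 3.
Augment source→c→sink: bottleneck 1. Total 4.
Augment source→d→sink: bottleneck 4. Total 8.
Augment source→a→b→sink: bottleneck 1. Total 9.
No augmenting path remains in the residual graph.

9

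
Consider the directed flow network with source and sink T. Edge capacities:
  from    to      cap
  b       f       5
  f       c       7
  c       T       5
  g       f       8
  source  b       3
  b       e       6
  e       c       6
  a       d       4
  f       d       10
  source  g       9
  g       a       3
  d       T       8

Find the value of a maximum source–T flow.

Augment source→b→e→c→T: bottleneck 3. Total 3.
Augment source→g→f→c→T: bottleneck 2. Total 5.
Augment source→g→f→d→T: bottleneck 6. Total 11.
Augment source→g→a→d→T: bottleneck 1. Total 12.
No augmenting path remains in the residual graph.

12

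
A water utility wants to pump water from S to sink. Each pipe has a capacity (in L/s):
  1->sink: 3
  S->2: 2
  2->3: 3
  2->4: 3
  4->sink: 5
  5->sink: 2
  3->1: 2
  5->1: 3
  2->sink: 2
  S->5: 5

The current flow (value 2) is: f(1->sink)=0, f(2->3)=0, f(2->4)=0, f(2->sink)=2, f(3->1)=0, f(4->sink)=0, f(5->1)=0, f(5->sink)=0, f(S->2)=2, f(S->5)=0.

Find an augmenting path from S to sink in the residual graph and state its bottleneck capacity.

S->5->sink, bottleneck 2

Residual along S->5->sink: S->5: 5, 5->sink: 2.
Bottleneck = min = 2.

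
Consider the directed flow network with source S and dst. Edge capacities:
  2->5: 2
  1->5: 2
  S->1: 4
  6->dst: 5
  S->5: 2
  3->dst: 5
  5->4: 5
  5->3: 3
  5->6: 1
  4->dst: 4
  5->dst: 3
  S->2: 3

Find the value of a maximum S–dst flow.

Augment S->5->dst: bottleneck 2. Total 2.
Augment S->2->5->dst: bottleneck 1. Total 3.
Augment S->2->5->6->dst: bottleneck 1. Total 4.
Augment S->1->5->3->dst: bottleneck 2. Total 6.
No augmenting path remains in the residual graph.

6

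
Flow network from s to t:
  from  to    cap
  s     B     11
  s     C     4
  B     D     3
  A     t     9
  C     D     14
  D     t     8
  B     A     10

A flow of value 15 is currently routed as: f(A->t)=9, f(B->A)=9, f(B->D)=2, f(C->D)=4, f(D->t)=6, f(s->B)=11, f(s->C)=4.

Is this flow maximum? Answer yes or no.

Residual reachable from s: {s}; t is not reachable.
Saturated cut: s->B, s->C with total capacity 15 = current flow value. Flow is maximum.

Yes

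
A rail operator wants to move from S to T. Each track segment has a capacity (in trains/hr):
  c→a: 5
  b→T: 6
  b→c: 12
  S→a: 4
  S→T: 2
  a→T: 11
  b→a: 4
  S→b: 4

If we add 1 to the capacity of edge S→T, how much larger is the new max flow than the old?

Original max flow = 10.
After raising cap(S→T), augmenting paths through that edge carry 1 more unit.
New max flow = 11. Increase = 1.

1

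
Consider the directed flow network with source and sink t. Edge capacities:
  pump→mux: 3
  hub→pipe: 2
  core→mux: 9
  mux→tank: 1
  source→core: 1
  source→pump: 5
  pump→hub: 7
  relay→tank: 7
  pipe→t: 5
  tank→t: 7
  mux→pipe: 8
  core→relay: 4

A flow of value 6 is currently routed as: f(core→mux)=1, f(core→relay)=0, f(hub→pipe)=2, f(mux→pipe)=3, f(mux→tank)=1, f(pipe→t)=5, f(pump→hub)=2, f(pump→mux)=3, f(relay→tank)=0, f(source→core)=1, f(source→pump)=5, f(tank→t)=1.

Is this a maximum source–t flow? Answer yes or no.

Yes

Residual reachable from source: {source}; t is not reachable.
Saturated cut: source→pump, source→core with total capacity 6 = current flow value. Flow is maximum.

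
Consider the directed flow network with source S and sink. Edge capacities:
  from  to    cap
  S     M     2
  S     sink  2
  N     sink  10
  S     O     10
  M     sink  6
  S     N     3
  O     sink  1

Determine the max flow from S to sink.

8

Augment S→sink: bottleneck 2. Total 2.
Augment S→M→sink: bottleneck 2. Total 4.
Augment S→N→sink: bottleneck 3. Total 7.
Augment S→O→sink: bottleneck 1. Total 8.
No augmenting path remains in the residual graph.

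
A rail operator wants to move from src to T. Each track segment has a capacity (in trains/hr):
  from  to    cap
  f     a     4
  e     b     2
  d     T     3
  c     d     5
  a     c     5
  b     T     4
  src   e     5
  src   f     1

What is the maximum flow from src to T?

3

Augment src→e→b→T: bottleneck 2. Total 2.
Augment src→f→a→c→d→T: bottleneck 1. Total 3.
No augmenting path remains in the residual graph.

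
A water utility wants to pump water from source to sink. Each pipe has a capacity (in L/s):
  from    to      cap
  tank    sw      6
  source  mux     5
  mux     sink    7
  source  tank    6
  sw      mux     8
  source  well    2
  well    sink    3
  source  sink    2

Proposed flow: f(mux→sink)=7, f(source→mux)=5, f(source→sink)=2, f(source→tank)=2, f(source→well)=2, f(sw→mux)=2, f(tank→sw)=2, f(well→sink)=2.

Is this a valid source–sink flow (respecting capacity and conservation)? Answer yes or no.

Every edge has 0 ≤ f(e) ≤ cap(e).
At each intermediate node, inflow equals outflow.

Yes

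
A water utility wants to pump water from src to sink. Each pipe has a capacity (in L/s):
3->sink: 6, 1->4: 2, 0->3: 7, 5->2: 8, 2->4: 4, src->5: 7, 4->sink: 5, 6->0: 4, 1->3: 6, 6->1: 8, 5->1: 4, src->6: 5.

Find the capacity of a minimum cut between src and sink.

11

Max flow = 11 (via 5 augmenting paths).
In the residual at optimum, the set reachable from src is {0, 1, 2, 3, 4, 5, 6, src}.
Cut edges: 3->sink (cap 6), 4->sink (cap 5). Sum = 11.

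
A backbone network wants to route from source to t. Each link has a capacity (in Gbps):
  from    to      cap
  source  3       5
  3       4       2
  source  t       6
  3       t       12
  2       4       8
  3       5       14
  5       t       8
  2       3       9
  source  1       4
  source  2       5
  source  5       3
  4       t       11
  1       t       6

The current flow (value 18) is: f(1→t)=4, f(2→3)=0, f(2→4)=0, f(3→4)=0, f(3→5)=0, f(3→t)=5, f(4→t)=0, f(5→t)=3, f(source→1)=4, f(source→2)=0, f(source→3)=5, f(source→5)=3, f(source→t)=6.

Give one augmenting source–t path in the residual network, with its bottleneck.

Residual along source→2→3→t: source→2: 5, 2→3: 9, 3→t: 7.
Bottleneck = min = 5.

source→2→3→t, bottleneck 5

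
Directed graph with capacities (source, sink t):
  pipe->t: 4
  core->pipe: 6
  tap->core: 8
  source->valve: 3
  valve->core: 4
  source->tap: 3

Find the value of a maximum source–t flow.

4

Augment source->valve->core->pipe->t: bottleneck 3. Total 3.
Augment source->tap->core->pipe->t: bottleneck 1. Total 4.
No augmenting path remains in the residual graph.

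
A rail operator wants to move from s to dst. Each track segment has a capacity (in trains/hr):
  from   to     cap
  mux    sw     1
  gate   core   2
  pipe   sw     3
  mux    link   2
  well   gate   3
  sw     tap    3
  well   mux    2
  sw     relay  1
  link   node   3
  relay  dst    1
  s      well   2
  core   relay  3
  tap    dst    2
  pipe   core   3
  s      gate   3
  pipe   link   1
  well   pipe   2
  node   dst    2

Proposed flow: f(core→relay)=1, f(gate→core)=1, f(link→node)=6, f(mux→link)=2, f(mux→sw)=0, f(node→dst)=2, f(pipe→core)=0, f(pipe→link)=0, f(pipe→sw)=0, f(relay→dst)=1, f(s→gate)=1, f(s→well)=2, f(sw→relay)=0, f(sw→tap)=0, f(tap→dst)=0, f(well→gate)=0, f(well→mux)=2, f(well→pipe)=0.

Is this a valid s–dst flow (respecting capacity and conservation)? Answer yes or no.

Capacity violated on link→node: flow 6 > capacity 3.

No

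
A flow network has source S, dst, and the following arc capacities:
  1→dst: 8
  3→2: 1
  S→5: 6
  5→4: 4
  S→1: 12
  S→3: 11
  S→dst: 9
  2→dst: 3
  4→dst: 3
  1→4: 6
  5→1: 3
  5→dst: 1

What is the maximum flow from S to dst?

Augment S→dst: bottleneck 9. Total 9.
Augment S→5→dst: bottleneck 1. Total 10.
Augment S→1→dst: bottleneck 8. Total 18.
Augment S→5→4→dst: bottleneck 3. Total 21.
Augment S→3→2→dst: bottleneck 1. Total 22.
No augmenting path remains in the residual graph.

22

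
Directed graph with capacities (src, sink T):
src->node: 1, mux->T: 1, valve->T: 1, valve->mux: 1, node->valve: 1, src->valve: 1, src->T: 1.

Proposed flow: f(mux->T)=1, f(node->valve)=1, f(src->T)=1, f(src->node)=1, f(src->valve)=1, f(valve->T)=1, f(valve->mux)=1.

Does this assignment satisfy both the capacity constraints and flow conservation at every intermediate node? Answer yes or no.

Yes

Every edge has 0 ≤ f(e) ≤ cap(e).
At each intermediate node, inflow equals outflow.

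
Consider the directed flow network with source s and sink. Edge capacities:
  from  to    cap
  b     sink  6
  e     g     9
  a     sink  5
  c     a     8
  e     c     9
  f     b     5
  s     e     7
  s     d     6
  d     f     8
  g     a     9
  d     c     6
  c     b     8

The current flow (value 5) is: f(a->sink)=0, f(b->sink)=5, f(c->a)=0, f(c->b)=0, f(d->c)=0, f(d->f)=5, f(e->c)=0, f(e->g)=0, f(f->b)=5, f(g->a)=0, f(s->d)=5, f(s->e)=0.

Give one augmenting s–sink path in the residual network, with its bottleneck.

Residual along s->d->c->b->sink: s->d: 1, d->c: 6, c->b: 8, b->sink: 1.
Bottleneck = min = 1.

s->d->c->b->sink, bottleneck 1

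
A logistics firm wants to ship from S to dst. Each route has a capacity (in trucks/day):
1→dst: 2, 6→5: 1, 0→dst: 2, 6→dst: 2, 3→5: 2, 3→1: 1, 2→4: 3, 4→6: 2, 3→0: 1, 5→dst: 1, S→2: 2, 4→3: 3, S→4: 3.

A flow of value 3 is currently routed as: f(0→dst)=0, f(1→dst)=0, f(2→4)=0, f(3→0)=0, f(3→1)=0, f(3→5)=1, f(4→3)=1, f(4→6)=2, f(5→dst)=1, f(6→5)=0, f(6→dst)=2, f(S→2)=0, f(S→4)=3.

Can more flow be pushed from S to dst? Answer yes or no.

Residual path S→2→4→3→1→dst has bottleneck 1 > 0.
Pushing 1 along it raises the flow to 4, so the given flow is not maximum.

Yes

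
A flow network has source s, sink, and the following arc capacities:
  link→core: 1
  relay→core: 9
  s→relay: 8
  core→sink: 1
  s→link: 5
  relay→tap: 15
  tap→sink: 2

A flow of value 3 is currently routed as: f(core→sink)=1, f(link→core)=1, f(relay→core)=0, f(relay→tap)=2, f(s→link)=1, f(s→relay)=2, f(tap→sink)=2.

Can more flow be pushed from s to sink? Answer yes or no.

No

Residual reachable from s: {core, link, relay, s, tap}; sink is not reachable.
Saturated cut: core→sink, tap→sink with total capacity 3 = current flow value. Flow is maximum.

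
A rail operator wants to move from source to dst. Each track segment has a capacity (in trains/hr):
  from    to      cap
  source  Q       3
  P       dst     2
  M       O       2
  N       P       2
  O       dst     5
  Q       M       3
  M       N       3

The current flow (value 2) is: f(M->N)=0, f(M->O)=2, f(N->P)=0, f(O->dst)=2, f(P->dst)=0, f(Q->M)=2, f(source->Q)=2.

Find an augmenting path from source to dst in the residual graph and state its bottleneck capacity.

source->Q->M->N->P->dst, bottleneck 1

Residual along source->Q->M->N->P->dst: source->Q: 1, Q->M: 1, M->N: 3, N->P: 2, P->dst: 2.
Bottleneck = min = 1.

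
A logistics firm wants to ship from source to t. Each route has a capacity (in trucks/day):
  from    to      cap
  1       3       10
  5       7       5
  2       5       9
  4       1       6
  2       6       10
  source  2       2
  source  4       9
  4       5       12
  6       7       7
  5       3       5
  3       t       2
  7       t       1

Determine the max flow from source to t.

3

Augment source->4->1->3->t: bottleneck 2. Total 2.
Augment source->4->5->7->t: bottleneck 1. Total 3.
No augmenting path remains in the residual graph.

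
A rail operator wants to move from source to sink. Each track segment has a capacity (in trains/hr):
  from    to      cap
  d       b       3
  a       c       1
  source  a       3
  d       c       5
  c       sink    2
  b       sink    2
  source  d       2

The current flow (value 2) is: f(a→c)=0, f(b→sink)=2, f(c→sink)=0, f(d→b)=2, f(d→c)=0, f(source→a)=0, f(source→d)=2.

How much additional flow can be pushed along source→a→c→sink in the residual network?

Residual capacities along the path: source→a: 3, a→c: 1, c→sink: 2.
Minimum is 1.

1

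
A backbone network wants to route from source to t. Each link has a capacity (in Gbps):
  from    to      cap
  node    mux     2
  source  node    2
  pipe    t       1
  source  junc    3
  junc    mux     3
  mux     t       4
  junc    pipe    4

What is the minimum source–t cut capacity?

Max flow = 5 (via 3 augmenting paths).
In the residual at optimum, the set reachable from source is {source}.
Cut edges: source->junc (cap 3), source->node (cap 2). Sum = 5.

5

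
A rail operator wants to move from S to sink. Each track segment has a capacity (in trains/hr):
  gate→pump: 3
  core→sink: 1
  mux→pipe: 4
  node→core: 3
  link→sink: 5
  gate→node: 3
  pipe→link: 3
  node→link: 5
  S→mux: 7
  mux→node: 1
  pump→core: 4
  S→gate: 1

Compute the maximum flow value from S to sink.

5

Augment S→mux→pipe→link→sink: bottleneck 3. Total 3.
Augment S→mux→node→link→sink: bottleneck 1. Total 4.
Augment S→gate→node→link→sink: bottleneck 1. Total 5.
No augmenting path remains in the residual graph.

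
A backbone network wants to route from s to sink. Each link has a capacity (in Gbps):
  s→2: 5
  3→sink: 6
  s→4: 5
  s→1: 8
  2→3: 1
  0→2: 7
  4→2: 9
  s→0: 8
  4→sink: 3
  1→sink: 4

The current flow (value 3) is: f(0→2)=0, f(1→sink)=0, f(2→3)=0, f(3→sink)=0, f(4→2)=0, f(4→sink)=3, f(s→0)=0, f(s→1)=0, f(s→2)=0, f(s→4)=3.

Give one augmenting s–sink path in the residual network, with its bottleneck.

s→1→sink, bottleneck 4

Residual along s→1→sink: s→1: 8, 1→sink: 4.
Bottleneck = min = 4.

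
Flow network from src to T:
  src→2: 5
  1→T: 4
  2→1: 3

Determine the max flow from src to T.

Augment src→2→1→T: bottleneck 3. Total 3.
No augmenting path remains in the residual graph.

3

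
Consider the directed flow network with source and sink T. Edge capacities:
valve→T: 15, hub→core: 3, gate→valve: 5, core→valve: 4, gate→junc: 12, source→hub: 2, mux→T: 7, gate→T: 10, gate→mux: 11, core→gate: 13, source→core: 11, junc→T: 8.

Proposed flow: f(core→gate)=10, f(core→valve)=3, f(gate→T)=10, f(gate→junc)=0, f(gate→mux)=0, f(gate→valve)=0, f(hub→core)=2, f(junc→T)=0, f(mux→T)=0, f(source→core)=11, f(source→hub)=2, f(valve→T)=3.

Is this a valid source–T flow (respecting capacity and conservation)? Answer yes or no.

Yes

Every edge has 0 ≤ f(e) ≤ cap(e).
At each intermediate node, inflow equals outflow.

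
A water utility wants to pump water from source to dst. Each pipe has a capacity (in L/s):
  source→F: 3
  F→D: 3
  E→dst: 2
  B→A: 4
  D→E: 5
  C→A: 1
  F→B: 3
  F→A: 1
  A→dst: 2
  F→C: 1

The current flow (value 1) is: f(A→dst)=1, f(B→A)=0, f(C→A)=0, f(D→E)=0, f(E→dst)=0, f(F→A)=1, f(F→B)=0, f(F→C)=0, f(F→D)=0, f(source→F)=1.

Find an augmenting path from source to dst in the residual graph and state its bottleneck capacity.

source→F→C→A→dst, bottleneck 1

Residual along source→F→C→A→dst: source→F: 2, F→C: 1, C→A: 1, A→dst: 1.
Bottleneck = min = 1.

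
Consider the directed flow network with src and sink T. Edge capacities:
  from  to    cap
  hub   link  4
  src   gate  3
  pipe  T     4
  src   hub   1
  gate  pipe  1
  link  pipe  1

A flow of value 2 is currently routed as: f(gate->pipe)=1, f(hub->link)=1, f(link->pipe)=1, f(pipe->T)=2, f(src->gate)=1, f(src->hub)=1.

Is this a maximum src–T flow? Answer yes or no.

Yes

Residual reachable from src: {gate, src}; T is not reachable.
Saturated cut: src->hub, gate->pipe with total capacity 2 = current flow value. Flow is maximum.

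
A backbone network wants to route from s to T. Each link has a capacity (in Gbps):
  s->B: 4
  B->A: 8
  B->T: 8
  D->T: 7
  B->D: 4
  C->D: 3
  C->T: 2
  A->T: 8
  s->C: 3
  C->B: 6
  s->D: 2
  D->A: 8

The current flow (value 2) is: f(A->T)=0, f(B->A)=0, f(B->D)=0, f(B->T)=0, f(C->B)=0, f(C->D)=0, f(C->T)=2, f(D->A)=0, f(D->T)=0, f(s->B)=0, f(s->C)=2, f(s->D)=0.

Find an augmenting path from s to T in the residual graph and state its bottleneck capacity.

s->B->T, bottleneck 4

Residual along s->B->T: s->B: 4, B->T: 8.
Bottleneck = min = 4.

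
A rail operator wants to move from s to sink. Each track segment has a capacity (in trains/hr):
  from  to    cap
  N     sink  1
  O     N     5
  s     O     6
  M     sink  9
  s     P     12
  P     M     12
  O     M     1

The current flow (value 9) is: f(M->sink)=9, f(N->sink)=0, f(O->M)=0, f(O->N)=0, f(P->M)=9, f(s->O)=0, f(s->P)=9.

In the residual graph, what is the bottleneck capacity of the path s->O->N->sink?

1

Residual capacities along the path: s->O: 6, O->N: 5, N->sink: 1.
Minimum is 1.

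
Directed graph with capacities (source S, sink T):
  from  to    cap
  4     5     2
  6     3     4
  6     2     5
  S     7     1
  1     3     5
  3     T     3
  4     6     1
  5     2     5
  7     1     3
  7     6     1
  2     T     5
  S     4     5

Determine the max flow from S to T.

Augment S->7->1->3->T: bottleneck 1. Total 1.
Augment S->4->6->3->T: bottleneck 1. Total 2.
Augment S->4->5->2->T: bottleneck 2. Total 4.
No augmenting path remains in the residual graph.

4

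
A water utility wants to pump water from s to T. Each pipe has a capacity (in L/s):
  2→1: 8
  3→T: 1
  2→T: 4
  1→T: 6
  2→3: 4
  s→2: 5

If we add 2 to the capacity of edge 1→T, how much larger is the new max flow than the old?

Original max flow = 5.
Edge 1→T does not cross the min cut (source side {s}), so extra capacity there cannot help.
New max flow = 5. Increase = 0.

0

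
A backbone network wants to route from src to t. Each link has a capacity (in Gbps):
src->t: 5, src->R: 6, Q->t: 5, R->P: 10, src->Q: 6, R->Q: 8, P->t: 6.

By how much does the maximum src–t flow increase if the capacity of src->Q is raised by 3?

0

Original max flow = 16.
Edge src->Q does not cross the min cut (source side {Q, src}), so extra capacity there cannot help.
New max flow = 16. Increase = 0.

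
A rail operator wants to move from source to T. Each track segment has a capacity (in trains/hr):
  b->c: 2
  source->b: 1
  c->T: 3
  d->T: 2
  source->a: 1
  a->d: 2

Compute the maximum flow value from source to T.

Augment source->a->d->T: bottleneck 1. Total 1.
Augment source->b->c->T: bottleneck 1. Total 2.
No augmenting path remains in the residual graph.

2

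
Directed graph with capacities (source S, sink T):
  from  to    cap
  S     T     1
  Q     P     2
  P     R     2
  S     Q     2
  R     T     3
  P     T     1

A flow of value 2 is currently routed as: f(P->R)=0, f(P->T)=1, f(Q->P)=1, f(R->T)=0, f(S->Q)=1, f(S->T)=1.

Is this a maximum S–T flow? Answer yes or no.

Residual path S->Q->P->R->T has bottleneck 1 > 0.
Pushing 1 along it raises the flow to 3, so the given flow is not maximum.

No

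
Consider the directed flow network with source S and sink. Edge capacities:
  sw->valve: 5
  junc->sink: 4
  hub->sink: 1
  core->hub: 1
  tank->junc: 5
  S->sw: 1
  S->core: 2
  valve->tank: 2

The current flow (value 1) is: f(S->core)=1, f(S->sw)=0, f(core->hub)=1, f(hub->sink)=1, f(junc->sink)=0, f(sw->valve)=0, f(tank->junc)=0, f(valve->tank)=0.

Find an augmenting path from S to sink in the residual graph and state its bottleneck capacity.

S->sw->valve->tank->junc->sink, bottleneck 1

Residual along S->sw->valve->tank->junc->sink: S->sw: 1, sw->valve: 5, valve->tank: 2, tank->junc: 5, junc->sink: 4.
Bottleneck = min = 1.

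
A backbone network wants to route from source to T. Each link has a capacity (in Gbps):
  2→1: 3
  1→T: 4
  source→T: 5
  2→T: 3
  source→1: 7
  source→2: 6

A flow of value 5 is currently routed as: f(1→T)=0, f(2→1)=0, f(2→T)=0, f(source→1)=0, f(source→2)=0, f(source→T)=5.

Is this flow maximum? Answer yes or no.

Residual path source→2→T has bottleneck 3 > 0.
Pushing 3 along it raises the flow to 8, so the given flow is not maximum.

No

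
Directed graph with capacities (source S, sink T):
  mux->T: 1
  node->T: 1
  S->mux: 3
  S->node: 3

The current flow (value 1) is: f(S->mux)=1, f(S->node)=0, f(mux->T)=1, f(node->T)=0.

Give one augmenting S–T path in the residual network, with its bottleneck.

S->node->T, bottleneck 1

Residual along S->node->T: S->node: 3, node->T: 1.
Bottleneck = min = 1.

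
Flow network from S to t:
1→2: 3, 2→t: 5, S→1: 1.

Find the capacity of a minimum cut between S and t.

1

Max flow = 1 (via 1 augmenting path).
In the residual at optimum, the set reachable from S is {S}.
Cut edges: S→1 (cap 1). Sum = 1.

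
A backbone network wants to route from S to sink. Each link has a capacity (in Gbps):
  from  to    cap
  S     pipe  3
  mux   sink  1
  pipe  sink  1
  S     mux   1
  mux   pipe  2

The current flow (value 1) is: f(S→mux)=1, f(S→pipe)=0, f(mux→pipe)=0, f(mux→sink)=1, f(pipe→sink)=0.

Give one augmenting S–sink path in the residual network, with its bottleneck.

Residual along S→pipe→sink: S→pipe: 3, pipe→sink: 1.
Bottleneck = min = 1.

S→pipe→sink, bottleneck 1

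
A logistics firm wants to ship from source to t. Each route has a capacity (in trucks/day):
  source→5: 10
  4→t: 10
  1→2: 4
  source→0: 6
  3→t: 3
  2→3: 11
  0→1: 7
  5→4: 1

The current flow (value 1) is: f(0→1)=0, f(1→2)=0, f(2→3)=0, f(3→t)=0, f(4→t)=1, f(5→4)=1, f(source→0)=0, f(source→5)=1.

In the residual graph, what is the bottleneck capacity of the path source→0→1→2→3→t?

Residual capacities along the path: source→0: 6, 0→1: 7, 1→2: 4, 2→3: 11, 3→t: 3.
Minimum is 3.

3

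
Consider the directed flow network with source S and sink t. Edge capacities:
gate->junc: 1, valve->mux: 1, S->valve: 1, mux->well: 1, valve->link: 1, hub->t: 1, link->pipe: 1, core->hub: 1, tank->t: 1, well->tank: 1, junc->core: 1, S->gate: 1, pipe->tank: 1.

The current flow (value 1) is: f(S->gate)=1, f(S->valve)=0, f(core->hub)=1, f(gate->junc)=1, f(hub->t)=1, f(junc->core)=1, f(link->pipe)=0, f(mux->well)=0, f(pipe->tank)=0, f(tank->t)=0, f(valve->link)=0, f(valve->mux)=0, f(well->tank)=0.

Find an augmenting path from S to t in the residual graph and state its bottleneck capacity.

Residual along S->valve->link->pipe->tank->t: S->valve: 1, valve->link: 1, link->pipe: 1, pipe->tank: 1, tank->t: 1.
Bottleneck = min = 1.

S->valve->link->pipe->tank->t, bottleneck 1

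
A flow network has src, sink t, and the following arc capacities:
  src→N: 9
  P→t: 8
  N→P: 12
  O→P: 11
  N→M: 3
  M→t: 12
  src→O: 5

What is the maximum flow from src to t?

Augment src→N→M→t: bottleneck 3. Total 3.
Augment src→N→P→t: bottleneck 6. Total 9.
Augment src→O→P→t: bottleneck 2. Total 11.
No augmenting path remains in the residual graph.

11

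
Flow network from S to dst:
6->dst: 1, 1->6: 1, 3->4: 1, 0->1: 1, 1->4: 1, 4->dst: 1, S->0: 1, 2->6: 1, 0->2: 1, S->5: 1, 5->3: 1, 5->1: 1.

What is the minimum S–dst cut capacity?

2

Max flow = 2 (via 2 augmenting paths).
In the residual at optimum, the set reachable from S is {S}.
Cut edges: S->5 (cap 1), S->0 (cap 1). Sum = 2.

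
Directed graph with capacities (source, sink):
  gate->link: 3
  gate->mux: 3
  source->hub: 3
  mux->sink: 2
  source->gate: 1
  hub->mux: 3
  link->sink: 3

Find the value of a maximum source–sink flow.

3

Augment source->hub->mux->sink: bottleneck 2. Total 2.
Augment source->gate->link->sink: bottleneck 1. Total 3.
No augmenting path remains in the residual graph.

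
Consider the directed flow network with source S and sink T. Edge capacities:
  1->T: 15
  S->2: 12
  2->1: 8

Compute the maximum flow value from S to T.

8

Augment S->2->1->T: bottleneck 8. Total 8.
No augmenting path remains in the residual graph.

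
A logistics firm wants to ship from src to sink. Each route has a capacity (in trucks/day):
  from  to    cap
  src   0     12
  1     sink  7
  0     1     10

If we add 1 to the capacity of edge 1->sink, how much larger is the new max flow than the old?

1

Original max flow = 7.
After raising cap(1->sink), augmenting paths through that edge carry 1 more unit.
New max flow = 8. Increase = 1.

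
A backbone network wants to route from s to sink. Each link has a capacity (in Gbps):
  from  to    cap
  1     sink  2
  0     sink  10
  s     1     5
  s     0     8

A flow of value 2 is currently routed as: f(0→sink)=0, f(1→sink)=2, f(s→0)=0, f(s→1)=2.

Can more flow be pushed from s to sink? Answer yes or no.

Residual path s→0→sink has bottleneck 8 > 0.
Pushing 8 along it raises the flow to 10, so the given flow is not maximum.

Yes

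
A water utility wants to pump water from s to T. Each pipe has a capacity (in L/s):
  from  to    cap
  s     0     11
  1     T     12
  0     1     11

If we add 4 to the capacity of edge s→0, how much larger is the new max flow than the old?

0

Original max flow = 11.
Even with extra capacity on s→0, another cut of capacity 11 remains binding.
New max flow = 11. Increase = 0.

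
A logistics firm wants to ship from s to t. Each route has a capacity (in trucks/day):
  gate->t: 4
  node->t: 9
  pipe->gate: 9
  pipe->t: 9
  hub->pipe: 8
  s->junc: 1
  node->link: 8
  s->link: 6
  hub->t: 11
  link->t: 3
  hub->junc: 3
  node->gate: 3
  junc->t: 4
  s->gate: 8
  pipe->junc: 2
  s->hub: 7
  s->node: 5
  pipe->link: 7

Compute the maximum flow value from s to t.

Augment s->hub->t: bottleneck 7. Total 7.
Augment s->node->t: bottleneck 5. Total 12.
Augment s->gate->t: bottleneck 4. Total 16.
Augment s->junc->t: bottleneck 1. Total 17.
Augment s->link->t: bottleneck 3. Total 20.
No augmenting path remains in the residual graph.

20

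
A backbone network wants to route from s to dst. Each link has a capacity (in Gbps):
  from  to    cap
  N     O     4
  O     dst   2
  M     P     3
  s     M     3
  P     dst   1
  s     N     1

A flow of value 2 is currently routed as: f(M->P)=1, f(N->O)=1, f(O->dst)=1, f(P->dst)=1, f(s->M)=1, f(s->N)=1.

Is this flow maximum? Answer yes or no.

Residual reachable from s: {M, P, s}; dst is not reachable.
Saturated cut: s->N, P->dst with total capacity 2 = current flow value. Flow is maximum.

Yes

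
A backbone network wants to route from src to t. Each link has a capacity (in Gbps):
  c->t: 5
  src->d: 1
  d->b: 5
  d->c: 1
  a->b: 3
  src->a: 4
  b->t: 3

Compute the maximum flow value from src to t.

Augment src->a->b->t: bottleneck 3. Total 3.
Augment src->d->c->t: bottleneck 1. Total 4.
No augmenting path remains in the residual graph.

4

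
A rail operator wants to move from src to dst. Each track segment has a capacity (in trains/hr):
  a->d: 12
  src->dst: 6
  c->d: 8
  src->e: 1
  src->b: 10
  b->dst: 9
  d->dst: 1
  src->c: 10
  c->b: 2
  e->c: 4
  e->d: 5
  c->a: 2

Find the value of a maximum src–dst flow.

16

Augment src->dst: bottleneck 6. Total 6.
Augment src->b->dst: bottleneck 9. Total 15.
Augment src->e->d->dst: bottleneck 1. Total 16.
No augmenting path remains in the residual graph.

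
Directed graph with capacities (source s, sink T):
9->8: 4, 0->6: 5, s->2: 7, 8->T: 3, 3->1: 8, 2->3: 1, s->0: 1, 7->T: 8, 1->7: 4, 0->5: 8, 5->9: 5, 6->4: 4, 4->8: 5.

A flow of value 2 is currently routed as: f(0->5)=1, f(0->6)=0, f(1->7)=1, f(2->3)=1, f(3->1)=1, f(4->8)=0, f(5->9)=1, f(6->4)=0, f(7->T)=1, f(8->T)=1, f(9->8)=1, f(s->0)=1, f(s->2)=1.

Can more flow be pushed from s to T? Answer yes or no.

Residual reachable from s: {2, s}; T is not reachable.
Saturated cut: 2->3, s->0 with total capacity 2 = current flow value. Flow is maximum.

No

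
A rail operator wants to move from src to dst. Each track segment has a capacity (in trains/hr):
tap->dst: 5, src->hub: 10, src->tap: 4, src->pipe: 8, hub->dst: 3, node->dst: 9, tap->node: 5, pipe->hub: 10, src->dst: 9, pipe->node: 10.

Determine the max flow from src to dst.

24

Augment src->dst: bottleneck 9. Total 9.
Augment src->tap->dst: bottleneck 4. Total 13.
Augment src->hub->dst: bottleneck 3. Total 16.
Augment src->pipe->node->dst: bottleneck 8. Total 24.
No augmenting path remains in the residual graph.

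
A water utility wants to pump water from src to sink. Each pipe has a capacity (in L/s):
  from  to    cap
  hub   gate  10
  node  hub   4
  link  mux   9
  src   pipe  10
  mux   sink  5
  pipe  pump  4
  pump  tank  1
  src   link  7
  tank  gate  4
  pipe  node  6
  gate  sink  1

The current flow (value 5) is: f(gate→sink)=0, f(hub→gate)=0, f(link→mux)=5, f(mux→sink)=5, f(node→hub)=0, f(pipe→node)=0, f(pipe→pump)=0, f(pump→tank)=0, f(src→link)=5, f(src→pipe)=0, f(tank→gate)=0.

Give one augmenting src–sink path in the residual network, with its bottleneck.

Residual along src→pipe→node→hub→gate→sink: src→pipe: 10, pipe→node: 6, node→hub: 4, hub→gate: 10, gate→sink: 1.
Bottleneck = min = 1.

src→pipe→node→hub→gate→sink, bottleneck 1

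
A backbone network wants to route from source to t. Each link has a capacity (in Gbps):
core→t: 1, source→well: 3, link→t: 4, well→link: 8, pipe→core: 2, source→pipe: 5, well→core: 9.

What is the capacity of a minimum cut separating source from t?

Max flow = 4 (via 2 augmenting paths).
In the residual at optimum, the set reachable from source is {core, pipe, source}.
Cut edges: source→well (cap 3), core→t (cap 1). Sum = 4.

4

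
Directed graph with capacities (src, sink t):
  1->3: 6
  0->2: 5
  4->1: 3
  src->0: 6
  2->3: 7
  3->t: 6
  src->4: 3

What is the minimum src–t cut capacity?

Max flow = 6 (via 2 augmenting paths).
In the residual at optimum, the set reachable from src is {0, 1, 2, 3, 4, src}.
Cut edges: 3->t (cap 6). Sum = 6.

6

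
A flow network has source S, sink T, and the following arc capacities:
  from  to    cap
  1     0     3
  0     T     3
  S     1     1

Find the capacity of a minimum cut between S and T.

Max flow = 1 (via 1 augmenting path).
In the residual at optimum, the set reachable from S is {S}.
Cut edges: S→1 (cap 1). Sum = 1.

1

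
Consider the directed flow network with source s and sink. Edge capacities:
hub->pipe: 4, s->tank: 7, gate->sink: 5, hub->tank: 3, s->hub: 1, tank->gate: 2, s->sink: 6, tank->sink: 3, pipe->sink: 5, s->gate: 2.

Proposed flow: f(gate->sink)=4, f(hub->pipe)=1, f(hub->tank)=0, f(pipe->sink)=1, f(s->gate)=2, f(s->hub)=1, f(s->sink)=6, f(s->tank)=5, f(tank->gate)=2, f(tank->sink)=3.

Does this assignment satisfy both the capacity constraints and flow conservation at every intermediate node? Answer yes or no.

Every edge has 0 ≤ f(e) ≤ cap(e).
At each intermediate node, inflow equals outflow.

Yes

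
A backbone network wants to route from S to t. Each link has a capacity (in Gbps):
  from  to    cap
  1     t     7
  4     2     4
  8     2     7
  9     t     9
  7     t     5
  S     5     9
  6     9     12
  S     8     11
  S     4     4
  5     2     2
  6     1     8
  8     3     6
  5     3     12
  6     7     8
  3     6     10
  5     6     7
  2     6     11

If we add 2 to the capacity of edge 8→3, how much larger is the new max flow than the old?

0

Original max flow = 21.
Edge 8→3 does not cross the min cut (source side {1, 2, 3, 4, 5, 6, 7, 8, 9, S}), so extra capacity there cannot help.
New max flow = 21. Increase = 0.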